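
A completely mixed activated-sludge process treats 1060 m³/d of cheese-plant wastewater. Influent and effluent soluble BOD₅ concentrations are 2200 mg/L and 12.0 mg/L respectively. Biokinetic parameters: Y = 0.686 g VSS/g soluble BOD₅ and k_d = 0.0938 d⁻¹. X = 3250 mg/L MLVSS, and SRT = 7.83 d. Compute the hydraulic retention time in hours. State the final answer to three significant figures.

From the SRT design equation V = Y Q (S₀−S) θ_c / [X (1 + k_d θ_c)] = 0.686 × 1060 × (2200 − 12.0) × 7.83 / [3250 × (1 + 0.0938 × 7.83)] = 1.25×10^7 / 5637 = 2210 m³.
Hydraulic retention time τ = V/Q = 2210 / 1060 = 2.085 d = 50.04 h.

τ ≈ 50.0 h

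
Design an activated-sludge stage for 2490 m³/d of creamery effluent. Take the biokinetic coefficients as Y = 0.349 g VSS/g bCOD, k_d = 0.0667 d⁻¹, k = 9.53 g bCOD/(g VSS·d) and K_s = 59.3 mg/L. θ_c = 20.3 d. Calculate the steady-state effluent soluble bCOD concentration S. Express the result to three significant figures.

S ≈ 2.14 mg/L

From the Monod/SRT balance for a CMAS, S = K_s·(1+k_d θ_c)/[θ_c·(Y k − k_d) − 1] = 59.3 × (1 + 0.0667 × 20.3) / [20.3 × (0.349 × 9.53 − 0.0667) − 1] = 139.6 / 65.16 = 2.142 mg/L.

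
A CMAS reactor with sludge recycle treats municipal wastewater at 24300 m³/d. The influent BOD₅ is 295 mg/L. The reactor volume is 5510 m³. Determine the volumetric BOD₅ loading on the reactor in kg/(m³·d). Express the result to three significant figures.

L_v ≈ 1.30 kg BOD₅/(m³·d)

L_v = Q S₀ / V = 24300 × 295 × 10⁻³ / 5510 = 1.301 kg/(m³·d).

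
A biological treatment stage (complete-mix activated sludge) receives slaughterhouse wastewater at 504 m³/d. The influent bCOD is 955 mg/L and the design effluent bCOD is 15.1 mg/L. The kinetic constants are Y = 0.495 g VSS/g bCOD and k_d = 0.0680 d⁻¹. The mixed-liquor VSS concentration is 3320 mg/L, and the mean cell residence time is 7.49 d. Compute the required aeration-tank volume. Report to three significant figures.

V ≈ 350 m³

Steady-state biomass mass balance: V·X·(1 + k_d·θ_c) = Y·Q·(S₀ − S)·θ_c, so V = 0.495 × 504 × (955 − 15.1) × 7.49 / [3320 × (1 + 0.0680 × 7.49)] = 1.76×10^6 / 5011 = 350.5 m³.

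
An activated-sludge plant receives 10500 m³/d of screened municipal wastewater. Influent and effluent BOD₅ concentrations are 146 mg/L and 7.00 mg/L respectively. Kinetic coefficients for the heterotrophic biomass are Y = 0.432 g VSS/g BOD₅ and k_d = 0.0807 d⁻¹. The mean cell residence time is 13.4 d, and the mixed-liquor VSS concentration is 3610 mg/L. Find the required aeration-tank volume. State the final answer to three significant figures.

V ≈ 1120 m³

From the SRT design equation V = Y Q (S₀−S) θ_c / [X (1 + k_d θ_c)] = 0.432 × 10500 × (146 − 7.00) × 13.4 / [3610 × (1 + 0.0807 × 13.4)] = 8.45×10^6 / 7514 = 1124 m³.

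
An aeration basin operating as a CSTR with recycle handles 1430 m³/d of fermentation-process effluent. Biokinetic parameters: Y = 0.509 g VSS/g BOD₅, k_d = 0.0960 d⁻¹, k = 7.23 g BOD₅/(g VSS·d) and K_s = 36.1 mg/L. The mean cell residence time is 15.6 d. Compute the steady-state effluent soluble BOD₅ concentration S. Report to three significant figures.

From the Monod/SRT balance for a CMAS, S = K_s·(1+k_d θ_c)/[θ_c·(Y k − k_d) − 1] = 36.1 × (1 + 0.0960 × 15.6) / [15.6 × (0.509 × 7.23 − 0.0960) − 1] = 90.16 / 54.91 = 1.642 mg/L.

S ≈ 1.64 mg/L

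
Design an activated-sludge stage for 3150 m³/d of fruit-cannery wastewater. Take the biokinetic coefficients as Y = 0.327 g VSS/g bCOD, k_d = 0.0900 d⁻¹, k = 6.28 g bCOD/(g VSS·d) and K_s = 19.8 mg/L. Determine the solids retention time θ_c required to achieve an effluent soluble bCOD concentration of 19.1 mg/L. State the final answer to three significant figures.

θ_c ≈ 1.09 d

At the target effluent, Y k S/(K_s+S) = 0.327×6.28×19.1/38.90 = 1.008 d⁻¹.
θ_c = 1/(μ − k_d) = 1/(1.008 − 0.0900) = 1/0.9183 = 1.089 d.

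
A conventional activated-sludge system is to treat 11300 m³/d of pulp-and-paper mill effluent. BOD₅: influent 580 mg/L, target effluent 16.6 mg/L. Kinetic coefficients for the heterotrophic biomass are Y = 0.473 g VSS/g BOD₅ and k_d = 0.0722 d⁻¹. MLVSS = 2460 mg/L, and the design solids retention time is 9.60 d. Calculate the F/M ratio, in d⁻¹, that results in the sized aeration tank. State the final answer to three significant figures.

F/M ≈ 0.384 d⁻¹

Rearranging the biomass balance for a CMAS with decay, V = Y·Q·ΔS·θ_c / [X·(1+k_d θ_c)] = 0.473 × 11300 × (580 − 16.6) × 9.60 / [2460 × (1 + 0.0722 × 9.60)] = 2.89×10^7 / 4165 = 6941 m³.
Food-to-microorganism ratio F/M = Q S₀ / (V X) = 11300 × 580 / (6941 × 2460) = 0.3839 d⁻¹.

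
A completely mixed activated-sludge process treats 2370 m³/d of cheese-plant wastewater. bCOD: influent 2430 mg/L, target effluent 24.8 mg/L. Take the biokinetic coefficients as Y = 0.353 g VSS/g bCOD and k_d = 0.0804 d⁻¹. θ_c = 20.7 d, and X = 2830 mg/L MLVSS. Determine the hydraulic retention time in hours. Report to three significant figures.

Steady-state biomass mass balance: V·X·(1 + k_d·θ_c) = Y·Q·(S₀ − S)·θ_c, so V = 0.353 × 2370 × (2430 − 24.8) × 20.7 / [2830 × (1 + 0.0804 × 20.7)] = 4.17×10^7 / 7540 = 5524 m³.
τ = V/Q = 5524/2370 = 2.331 d, or 55.94 h.

τ ≈ 55.9 h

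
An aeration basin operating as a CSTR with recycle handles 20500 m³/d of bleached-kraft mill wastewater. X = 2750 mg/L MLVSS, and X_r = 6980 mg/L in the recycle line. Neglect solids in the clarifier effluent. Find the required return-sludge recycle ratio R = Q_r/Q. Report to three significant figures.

R = Q_r/Q = X/(X_r − X) = 2750 / (6980 − 2750) = 0.6501.

R ≈ 0.650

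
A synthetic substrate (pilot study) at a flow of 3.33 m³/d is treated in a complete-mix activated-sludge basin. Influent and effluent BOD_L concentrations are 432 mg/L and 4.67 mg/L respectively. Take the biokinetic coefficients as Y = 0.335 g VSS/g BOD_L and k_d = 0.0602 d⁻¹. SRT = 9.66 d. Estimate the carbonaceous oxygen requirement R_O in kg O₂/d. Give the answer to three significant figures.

R_O ≈ 0.995 kg O₂/d

Y_obs = Y / (1 + k_d θ_c) = 0.335 / (1 + 0.0602 × 9.66) = 0.335 / 1.582 = 0.2118.
Mass of BOD_L removed per day: Q(S₀ − S) = 3.33 × 427.3 g/m³ = 1.423 kg/d.
Biomass synthesised: P_X = Y_obs × 1.423 = 0.3014 kg VSS/d.
R_O = Q·(S₀ − S) − 1.42·P_X = 1.423 − 1.42 × 0.3014 = 0.9950 kg O₂/d.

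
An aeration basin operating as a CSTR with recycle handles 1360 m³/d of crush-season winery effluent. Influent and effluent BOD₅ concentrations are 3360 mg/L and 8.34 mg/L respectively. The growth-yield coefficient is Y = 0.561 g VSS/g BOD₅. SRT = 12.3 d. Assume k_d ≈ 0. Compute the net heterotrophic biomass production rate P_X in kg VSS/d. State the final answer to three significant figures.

P_X ≈ 2560 kg VSS/d

Since k_d ≈ 0, Y_obs = Y = 0.561 g VSS/g BOD₅.
Q·(S₀ − S) = 1360 × (3360 − 8.34) × 10⁻³ = 4558 kg/d removed.
Net biomass production P_X = Y_obs × Q·(S₀ − S) = 0.5610 × 4558 = 2557 kg VSS/d.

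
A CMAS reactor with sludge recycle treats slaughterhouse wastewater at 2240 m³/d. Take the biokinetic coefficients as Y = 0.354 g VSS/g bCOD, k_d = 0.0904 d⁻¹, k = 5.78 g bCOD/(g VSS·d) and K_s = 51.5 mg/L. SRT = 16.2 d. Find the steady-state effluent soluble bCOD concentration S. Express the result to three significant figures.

From the Monod/SRT balance for a CMAS, S = K_s·(1+k_d θ_c)/[θ_c·(Y k − k_d) − 1] = 51.5 × (1 + 0.0904 × 16.2) / [16.2 × (0.354 × 5.78 − 0.0904) − 1] = 126.9 / 30.68 = 4.137 mg/L.

S ≈ 4.14 mg/L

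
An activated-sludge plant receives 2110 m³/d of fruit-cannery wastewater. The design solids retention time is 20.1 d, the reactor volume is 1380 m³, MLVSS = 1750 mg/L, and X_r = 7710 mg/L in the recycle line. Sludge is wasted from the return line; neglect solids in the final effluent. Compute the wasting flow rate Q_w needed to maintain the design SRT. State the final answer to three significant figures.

Q_w ≈ 15.6 m³/d

Q_w = (V·X)/(θ_c X_r) = 1380 × 1750 / (20.1 × 7710) = 15.58 m³/d.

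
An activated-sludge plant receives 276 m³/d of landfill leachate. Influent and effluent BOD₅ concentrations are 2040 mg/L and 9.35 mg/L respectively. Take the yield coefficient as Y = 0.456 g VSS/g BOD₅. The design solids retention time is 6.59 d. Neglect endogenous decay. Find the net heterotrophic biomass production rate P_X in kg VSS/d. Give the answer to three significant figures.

P_X ≈ 256 kg VSS/d

Since k_d ≈ 0, Y_obs = Y = 0.456 g VSS/g BOD₅.
Mass of BOD₅ removed per day: Q(S₀ − S) = 276 × 2031 g/m³ = 560.5 kg/d.
P_X = Y_obs · Q(S₀ − S) = 0.4560 × 560.5 = 255.6 kg VSS/d.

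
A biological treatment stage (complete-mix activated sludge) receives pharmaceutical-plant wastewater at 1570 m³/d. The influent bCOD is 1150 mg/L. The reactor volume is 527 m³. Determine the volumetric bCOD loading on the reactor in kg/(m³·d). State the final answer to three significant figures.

Volumetric loading L_v = Q·S₀ / V = 1570 × 1150 g/m³ / 527.0 m³ = 3426 g/(m³·d) = 3.426 kg bCOD/(m³·d).

L_v ≈ 3.43 kg bCOD/(m³·d)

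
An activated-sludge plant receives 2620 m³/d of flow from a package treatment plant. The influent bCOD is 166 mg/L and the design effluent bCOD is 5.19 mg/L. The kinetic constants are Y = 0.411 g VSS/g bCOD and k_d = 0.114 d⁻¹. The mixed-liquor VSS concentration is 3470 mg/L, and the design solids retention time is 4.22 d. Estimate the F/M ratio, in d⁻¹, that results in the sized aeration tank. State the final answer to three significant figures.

Rearranging the biomass balance for a CMAS with decay, V = Y·Q·ΔS·θ_c / [X·(1+k_d θ_c)] = 0.411 × 2620 × (166 − 5.19) × 4.22 / [3470 × (1 + 0.114 × 4.22)] = 7.31×10^5 / 5139 = 142.2 m³.
F/M = Q·S₀ / (V·X) = 2620 × 166 / (142.2 × 3470) = 0.8815 g bCOD·(g VSS·d)⁻¹.

F/M ≈ 0.881 d⁻¹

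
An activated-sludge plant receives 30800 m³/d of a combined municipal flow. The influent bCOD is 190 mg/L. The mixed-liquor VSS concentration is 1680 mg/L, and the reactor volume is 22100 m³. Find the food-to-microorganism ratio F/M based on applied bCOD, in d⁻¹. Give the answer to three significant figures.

F/M = Q·S₀ / (V·X) = 30800 × 190 / (22100 × 1680) = 0.1576 g bCOD·(g VSS·d)⁻¹.

F/M ≈ 0.158 d⁻¹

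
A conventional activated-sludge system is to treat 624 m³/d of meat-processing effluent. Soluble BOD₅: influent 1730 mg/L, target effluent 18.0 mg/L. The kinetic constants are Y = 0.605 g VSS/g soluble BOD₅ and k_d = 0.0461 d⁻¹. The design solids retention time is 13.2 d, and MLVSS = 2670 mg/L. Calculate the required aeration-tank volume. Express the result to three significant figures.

V ≈ 1990 m³

From the SRT design equation V = Y Q (S₀−S) θ_c / [X (1 + k_d θ_c)] = 0.605 × 624 × (1730 − 18.0) × 13.2 / [2670 × (1 + 0.0461 × 13.2)] = 8.53×10^6 / 4295 = 1986 m³.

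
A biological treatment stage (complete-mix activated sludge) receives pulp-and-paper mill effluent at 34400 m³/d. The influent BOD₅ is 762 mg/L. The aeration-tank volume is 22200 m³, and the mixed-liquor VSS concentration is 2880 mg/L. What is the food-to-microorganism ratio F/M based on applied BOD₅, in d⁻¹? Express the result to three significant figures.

F/M = applied load / biomass = Q·S₀/(V·X) = 34400 × 762 / (22200 × 2880) = 0.4100 d⁻¹.

F/M ≈ 0.410 d⁻¹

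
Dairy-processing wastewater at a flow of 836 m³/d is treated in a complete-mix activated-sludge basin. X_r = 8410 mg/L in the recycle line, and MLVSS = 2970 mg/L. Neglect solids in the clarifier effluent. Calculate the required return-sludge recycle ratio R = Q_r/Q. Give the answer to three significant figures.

Mass balance around the secondary clarifier (neglecting effluent solids): R = X / (X_r − X) = 2970 / (8410 − 2970) = 0.5460.

R ≈ 0.546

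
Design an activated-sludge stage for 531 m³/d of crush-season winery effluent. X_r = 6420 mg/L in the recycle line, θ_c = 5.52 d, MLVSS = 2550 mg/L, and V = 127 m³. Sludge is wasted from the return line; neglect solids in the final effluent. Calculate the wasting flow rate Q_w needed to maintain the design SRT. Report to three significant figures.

Q_w = (V·X)/(θ_c X_r) = 127.0 × 2550 / (5.52 × 6420) = 9.138 m³/d.

Q_w ≈ 9.14 m³/d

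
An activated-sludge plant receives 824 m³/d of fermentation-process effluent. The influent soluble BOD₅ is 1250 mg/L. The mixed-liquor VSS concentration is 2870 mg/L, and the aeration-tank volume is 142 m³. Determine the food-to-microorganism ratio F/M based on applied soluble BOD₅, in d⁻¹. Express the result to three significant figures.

F/M ≈ 2.53 d⁻¹

F/M = applied load / biomass = Q·S₀/(V·X) = 824 × 1250 / (142.0 × 2870) = 2.527 d⁻¹.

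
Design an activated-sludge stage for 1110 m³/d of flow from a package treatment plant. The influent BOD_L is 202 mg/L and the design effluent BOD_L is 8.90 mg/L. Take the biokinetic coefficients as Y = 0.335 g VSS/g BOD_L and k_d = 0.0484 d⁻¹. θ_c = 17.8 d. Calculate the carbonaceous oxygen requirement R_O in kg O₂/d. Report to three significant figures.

R_O ≈ 160 kg O₂/d

Correct the yield for decay: Y_obs = Y/(1 + k_d θ_c) = 0.335 / (1 + 0.0484 × 17.8) = 0.335 / 1.862 = 0.1800.
Q·(S₀ − S) = 1110 × (202 − 8.90) × 10⁻³ = 214.3 kg/d removed.
Net sludge production P_X = 0.1800 × 214.3 = 38.57 kg VSS/d.
R_O = Q·ΔS − 1.42 P_X = 214.3 − 54.77 = 159.6 kg O₂/d.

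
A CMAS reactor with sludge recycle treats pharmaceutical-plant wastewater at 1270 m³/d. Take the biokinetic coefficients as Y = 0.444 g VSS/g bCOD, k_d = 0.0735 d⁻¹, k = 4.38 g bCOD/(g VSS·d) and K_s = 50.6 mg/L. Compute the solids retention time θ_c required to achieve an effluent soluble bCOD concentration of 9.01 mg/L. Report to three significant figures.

Specific growth rate at S = 9.01 mg/L: μ = YkS/(K_s+S) = 0.444·4.38·9.01/(50.6+9.01) = 0.2939 d⁻¹.
Then 1/θ_c = μ − k_d = 0.2939 − 0.0735 = 0.2204 d⁻¹, giving θ_c = 4.536 d.

θ_c ≈ 4.54 d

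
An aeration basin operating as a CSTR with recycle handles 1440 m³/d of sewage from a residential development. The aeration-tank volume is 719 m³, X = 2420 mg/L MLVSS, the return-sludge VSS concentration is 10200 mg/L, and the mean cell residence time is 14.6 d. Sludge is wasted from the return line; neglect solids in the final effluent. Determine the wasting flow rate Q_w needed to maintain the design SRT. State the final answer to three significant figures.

Q_w = (V·X)/(θ_c X_r) = 719.0 × 2420 / (14.6 × 10200) = 11.68 m³/d.

Q_w ≈ 11.7 m³/d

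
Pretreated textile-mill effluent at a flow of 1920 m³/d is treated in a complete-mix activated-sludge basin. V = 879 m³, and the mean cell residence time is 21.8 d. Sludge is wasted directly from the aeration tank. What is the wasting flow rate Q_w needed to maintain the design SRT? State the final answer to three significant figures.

Wasting from the aeration tank: Q_w = V / θ_c = 879.0 / 21.8 = 40.32 m³/d.

Q_w ≈ 40.3 m³/d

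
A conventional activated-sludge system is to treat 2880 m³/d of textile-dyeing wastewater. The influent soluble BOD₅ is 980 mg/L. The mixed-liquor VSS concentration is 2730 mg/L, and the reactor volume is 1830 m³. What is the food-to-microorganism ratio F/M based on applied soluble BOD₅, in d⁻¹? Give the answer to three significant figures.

F/M = applied load / biomass = Q·S₀/(V·X) = 2880 × 980 / (1830 × 2730) = 0.5649 d⁻¹.

F/M ≈ 0.565 d⁻¹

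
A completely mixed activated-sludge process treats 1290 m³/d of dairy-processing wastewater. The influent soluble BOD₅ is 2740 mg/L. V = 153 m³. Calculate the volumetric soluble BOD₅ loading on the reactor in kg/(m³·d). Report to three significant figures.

L_v ≈ 23.1 kg soluble BOD₅/(m³·d)

L_v = Q S₀ / V = 1290 × 2740 × 10⁻³ / 153.0 = 23.10 kg/(m³·d).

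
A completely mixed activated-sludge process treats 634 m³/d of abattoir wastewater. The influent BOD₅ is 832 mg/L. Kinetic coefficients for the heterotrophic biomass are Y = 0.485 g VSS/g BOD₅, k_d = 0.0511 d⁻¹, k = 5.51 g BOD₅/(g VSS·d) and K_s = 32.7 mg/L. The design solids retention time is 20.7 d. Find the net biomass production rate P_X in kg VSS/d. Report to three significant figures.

P_X ≈ 124 kg VSS/d

From the Monod/SRT balance for a CMAS, S = K_s·(1+k_d θ_c)/[θ_c·(Y k − k_d) − 1] = 32.7 × (1 + 0.0511 × 20.7) / [20.7 × (0.485 × 5.51 − 0.0511) − 1] = 67.29 / 53.26 = 1.263 mg/L.
Correct the yield for decay: Y_obs = Y/(1 + k_d θ_c) = 0.485 / (1 + 0.0511 × 20.7) = 0.485 / 2.058 = 0.2357.
ΔS = 832 − 1.26 = 830.7 mg/L, so the substrate removal rate is 634 × 830.7/1000 = 526.7 kg BOD₅/d.
P_X = Y_obs · Q(S₀ − S) = 0.2357 × 526.7 = 124.1 kg VSS/d.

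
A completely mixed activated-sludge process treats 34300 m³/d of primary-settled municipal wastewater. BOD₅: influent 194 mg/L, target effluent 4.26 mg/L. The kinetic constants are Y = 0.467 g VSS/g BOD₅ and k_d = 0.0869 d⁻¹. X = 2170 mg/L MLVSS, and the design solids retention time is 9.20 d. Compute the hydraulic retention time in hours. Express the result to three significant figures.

τ ≈ 5.01 h

From the SRT design equation V = Y Q (S₀−S) θ_c / [X (1 + k_d θ_c)] = 0.467 × 34300 × (194 − 4.26) × 9.20 / [2170 × (1 + 0.0869 × 9.20)] = 2.8×10^7 / 3905 = 7161 m³.
Hydraulic retention time τ = V/Q = 7161 / 34300 = 0.2088 d = 5.010 h.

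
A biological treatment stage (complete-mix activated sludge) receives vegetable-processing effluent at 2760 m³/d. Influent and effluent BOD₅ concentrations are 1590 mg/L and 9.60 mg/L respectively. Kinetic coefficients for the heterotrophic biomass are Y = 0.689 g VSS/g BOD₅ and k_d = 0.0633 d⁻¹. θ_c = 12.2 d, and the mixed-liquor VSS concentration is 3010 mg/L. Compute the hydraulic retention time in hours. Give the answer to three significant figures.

Rearranging the biomass balance for a CMAS with decay, V = Y·Q·ΔS·θ_c / [X·(1+k_d θ_c)] = 0.689 × 2760 × (1590 − 9.60) × 12.2 / [3010 × (1 + 0.0633 × 12.2)] = 3.67×10^7 / 5335 = 6873 m³.
HRT = V/Q = 6873 m³ / 2760 m³·d⁻¹ = 2.490 d × 24 = 59.77 h.

τ ≈ 59.8 h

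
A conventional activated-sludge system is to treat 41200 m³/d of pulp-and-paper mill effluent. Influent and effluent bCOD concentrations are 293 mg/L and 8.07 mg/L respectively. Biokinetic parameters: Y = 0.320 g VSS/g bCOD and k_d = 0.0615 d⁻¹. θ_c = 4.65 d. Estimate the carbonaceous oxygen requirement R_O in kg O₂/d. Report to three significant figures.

R_O ≈ 7590 kg O₂/d

The observed yield is Y_obs = Y/(1 + k_d·θ_c) = 0.320 / (1 + 0.0615 × 4.65) = 0.320 / 1.286 = 0.2488 g VSS per g bCOD removed.
Substrate removed = Q·(S₀ − S) = 41200 m³/d × (293 − 8.07) g/m³ = 1.17×10^7 g/d = 11739 kg/d.
Net sludge production P_X = 0.2488 × 11739 = 2921 kg VSS/d.
R_O = Q·(S₀ − S) − 1.42·P_X = 11739 − 1.42 × 2921 = 7591 kg O₂/d.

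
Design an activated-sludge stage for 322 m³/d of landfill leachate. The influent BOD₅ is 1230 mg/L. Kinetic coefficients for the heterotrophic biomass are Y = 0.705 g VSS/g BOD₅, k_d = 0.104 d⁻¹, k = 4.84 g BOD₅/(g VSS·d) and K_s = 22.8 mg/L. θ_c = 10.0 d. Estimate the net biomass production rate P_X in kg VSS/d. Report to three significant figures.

From the Monod/SRT balance for a CMAS, S = K_s·(1+k_d θ_c)/[θ_c·(Y k − k_d) − 1] = 22.8 × (1 + 0.104 × 10.0) / [10.0 × (0.705 × 4.84 − 0.104) − 1] = 46.51 / 32.08 = 1.450 mg/L.
The observed yield is Y_obs = Y/(1 + k_d·θ_c) = 0.705 / (1 + 0.104 × 10.0) = 0.705 / 2.040 = 0.3456 g VSS per g BOD₅ removed.
ΔS = 1230 − 1.45 = 1229 mg/L, so the substrate removal rate is 322 × 1229/1000 = 395.6 kg BOD₅/d.
So the net sludge growth is P_X = 0.3456 × 395.6 = 136.7 kg VSS/d.

P_X ≈ 137 kg VSS/d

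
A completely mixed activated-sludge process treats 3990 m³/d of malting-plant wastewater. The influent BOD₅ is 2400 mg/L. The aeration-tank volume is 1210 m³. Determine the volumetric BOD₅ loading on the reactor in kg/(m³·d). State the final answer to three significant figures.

Applied BOD₅ load per unit volume = Q·S₀/V = (3990 × 2400/1000)/1210 = 7.914 kg BOD₅·m⁻³·d⁻¹.

L_v ≈ 7.91 kg BOD₅/(m³·d)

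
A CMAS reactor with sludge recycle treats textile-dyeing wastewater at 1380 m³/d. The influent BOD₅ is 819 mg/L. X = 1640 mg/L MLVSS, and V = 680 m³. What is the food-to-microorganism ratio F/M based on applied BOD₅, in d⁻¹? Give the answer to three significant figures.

F/M = Q·S₀ / (V·X) = 1380 × 819 / (680.0 × 1640) = 1.013 g BOD₅·(g VSS·d)⁻¹.

F/M ≈ 1.01 d⁻¹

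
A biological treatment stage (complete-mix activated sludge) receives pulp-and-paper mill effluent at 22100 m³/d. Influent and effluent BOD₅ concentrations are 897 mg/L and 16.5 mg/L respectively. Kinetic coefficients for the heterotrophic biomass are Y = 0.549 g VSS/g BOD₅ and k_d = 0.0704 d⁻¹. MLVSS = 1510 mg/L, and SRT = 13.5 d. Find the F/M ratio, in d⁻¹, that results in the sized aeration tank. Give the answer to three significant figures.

Steady-state biomass mass balance: V·X·(1 + k_d·θ_c) = Y·Q·(S₀ − S)·θ_c, so V = 0.549 × 22100 × (897 − 16.5) × 13.5 / [1510 × (1 + 0.0704 × 13.5)] = 1.44×10^8 / 2945 = 48970 m³.
Food-to-microorganism ratio F/M = Q S₀ / (V X) = 22100 × 897 / (48970 × 1510) = 0.2681 d⁻¹.

F/M ≈ 0.268 d⁻¹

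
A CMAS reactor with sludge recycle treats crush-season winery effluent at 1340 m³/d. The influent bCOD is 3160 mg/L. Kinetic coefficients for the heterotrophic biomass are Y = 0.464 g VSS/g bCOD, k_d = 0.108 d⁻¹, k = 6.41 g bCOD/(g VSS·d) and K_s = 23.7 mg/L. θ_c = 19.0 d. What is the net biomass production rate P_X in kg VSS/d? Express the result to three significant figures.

For a completely mixed reactor with recycle the Lawrence–McCarty relation gives S = K_s·(1 + k_d·θ_c) / [θ_c·(Y·k − k_d) − 1] = 23.7 × (1 + 0.108 × 19.0) / [19.0 × (0.464 × 6.41 − 0.108) − 1] = 72.33 / 53.46 = 1.353 mg/L.
The observed yield is Y_obs = Y/(1 + k_d·θ_c) = 0.464 / (1 + 0.108 × 19.0) = 0.464 / 3.052 = 0.1520 g VSS per g bCOD removed.
Substrate removed = Q·(S₀ − S) = 1340 m³/d × (3160 − 1.35) g/m³ = 4.23×10^6 g/d = 4233 kg/d.
P_X = Y_obs · Q(S₀ − S) = 0.1520 × 4233 = 643.5 kg VSS/d.

P_X ≈ 643 kg VSS/d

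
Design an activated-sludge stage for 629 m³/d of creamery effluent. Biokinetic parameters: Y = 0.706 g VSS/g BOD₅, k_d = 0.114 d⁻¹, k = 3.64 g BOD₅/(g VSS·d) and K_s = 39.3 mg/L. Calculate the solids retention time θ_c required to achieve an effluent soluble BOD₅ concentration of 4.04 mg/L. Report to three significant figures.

θ_c ≈ 7.96 d

Specific growth rate at S = 4.04 mg/L: μ = YkS/(K_s+S) = 0.706·3.64·4.04/(39.3+4.04) = 0.2396 d⁻¹.
Then 1/θ_c = μ − k_d = 0.2396 − 0.114 = 0.1256 d⁻¹, giving θ_c = 7.965 d.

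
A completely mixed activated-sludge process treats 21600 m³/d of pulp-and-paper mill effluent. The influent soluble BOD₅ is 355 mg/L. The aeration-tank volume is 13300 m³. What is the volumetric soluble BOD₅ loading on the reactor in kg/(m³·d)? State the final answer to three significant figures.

L_v ≈ 0.577 kg soluble BOD₅/(m³·d)

Applied soluble BOD₅ load per unit volume = Q·S₀/V = (21600 × 355/1000)/13300 = 0.5765 kg soluble BOD₅·m⁻³·d⁻¹.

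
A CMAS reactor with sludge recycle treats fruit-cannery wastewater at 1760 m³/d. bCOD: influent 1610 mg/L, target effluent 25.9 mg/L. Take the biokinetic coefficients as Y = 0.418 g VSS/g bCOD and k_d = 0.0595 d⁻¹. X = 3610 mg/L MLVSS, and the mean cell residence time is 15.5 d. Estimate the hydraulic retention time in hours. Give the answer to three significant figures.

From the SRT design equation V = Y Q (S₀−S) θ_c / [X (1 + k_d θ_c)] = 0.418 × 1760 × (1610 − 25.9) × 15.5 / [3610 × (1 + 0.0595 × 15.5)] = 1.81×10^7 / 6939 = 2603 m³.
τ = V/Q = 2603/1760 = 1.479 d, or 35.50 h.

τ ≈ 35.5 h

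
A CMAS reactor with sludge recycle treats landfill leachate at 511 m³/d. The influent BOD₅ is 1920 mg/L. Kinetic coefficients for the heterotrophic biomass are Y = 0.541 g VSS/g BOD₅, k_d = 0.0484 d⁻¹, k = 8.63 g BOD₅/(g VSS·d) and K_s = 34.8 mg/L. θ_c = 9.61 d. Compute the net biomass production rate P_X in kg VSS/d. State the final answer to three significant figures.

P_X ≈ 362 kg VSS/d

From the Monod/SRT balance for a CMAS, S = K_s·(1+k_d θ_c)/[θ_c·(Y k − k_d) − 1] = 34.8 × (1 + 0.0484 × 9.61) / [9.61 × (0.541 × 8.63 − 0.0484) − 1] = 50.99 / 43.40 = 1.175 mg/L.
Y_obs = Y / (1 + k_d θ_c) = 0.541 / (1 + 0.0484 × 9.61) = 0.541 / 1.465 = 0.3693.
Q·(S₀ − S) = 511 × (1920 − 1.17) × 10⁻³ = 980.5 kg/d removed.
So the net sludge growth is P_X = 0.3693 × 980.5 = 362.1 kg VSS/d.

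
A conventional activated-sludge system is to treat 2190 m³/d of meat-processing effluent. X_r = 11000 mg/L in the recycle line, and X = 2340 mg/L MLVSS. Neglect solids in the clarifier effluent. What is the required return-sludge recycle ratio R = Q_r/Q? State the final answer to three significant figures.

Solids balance on the clarifier gives (1+R)X = R·X_r, so R = X/(X_r − X) = 2340 / (11000 − 2340) = 0.2702.

R ≈ 0.270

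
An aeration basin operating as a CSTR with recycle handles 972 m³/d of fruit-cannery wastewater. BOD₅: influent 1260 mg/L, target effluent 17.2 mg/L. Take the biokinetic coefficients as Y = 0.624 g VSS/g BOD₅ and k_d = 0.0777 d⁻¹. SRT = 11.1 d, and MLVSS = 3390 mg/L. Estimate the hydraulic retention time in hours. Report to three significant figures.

τ ≈ 32.7 h

From the SRT design equation V = Y Q (S₀−S) θ_c / [X (1 + k_d θ_c)] = 0.624 × 972 × (1260 − 17.2) × 11.1 / [3390 × (1 + 0.0777 × 11.1)] = 8.37×10^6 / 6314 = 1325 m³.
Hydraulic retention time τ = V/Q = 1325 / 972 = 1.363 d = 32.72 h.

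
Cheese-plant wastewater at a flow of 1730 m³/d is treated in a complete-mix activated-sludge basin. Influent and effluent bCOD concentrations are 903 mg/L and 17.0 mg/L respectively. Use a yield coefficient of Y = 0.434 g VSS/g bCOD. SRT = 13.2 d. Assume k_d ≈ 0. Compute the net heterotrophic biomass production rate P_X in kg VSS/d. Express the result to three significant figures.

Since k_d ≈ 0, Y_obs = Y = 0.434 g VSS/g bCOD.
Substrate removed = Q·(S₀ − S) = 1730 m³/d × (903 − 17.0) g/m³ = 1.53×10^6 g/d = 1533 kg/d.
Net biomass production P_X = Y_obs × Q·(S₀ − S) = 0.4340 × 1533 = 665.2 kg VSS/d.

P_X ≈ 665 kg VSS/d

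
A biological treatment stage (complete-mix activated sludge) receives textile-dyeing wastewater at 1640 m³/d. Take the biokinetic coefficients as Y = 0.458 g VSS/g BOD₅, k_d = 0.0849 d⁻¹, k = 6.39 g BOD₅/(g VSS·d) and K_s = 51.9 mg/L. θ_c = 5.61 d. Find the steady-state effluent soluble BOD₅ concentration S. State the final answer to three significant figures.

For a completely mixed reactor with recycle the Lawrence–McCarty relation gives S = K_s·(1 + k_d·θ_c) / [θ_c·(Y·k − k_d) − 1] = 51.9 × (1 + 0.0849 × 5.61) / [5.61 × (0.458 × 6.39 − 0.0849) − 1] = 76.62 / 14.94 = 5.128 mg/L.

S ≈ 5.13 mg/L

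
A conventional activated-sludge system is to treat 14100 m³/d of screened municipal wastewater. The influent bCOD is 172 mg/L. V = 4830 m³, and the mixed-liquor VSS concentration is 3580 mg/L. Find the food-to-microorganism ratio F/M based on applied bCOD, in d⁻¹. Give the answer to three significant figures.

Food-to-microorganism ratio F/M = Q S₀ / (V X) = 14100 × 172 / (4830 × 3580) = 0.1403 d⁻¹.

F/M ≈ 0.140 d⁻¹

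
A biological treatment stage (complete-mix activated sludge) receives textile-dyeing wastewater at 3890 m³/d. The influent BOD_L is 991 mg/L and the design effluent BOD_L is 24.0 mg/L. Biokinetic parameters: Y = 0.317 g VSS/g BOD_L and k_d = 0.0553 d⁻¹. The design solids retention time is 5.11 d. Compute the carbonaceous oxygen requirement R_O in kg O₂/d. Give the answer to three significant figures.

Correct the yield for decay: Y_obs = Y/(1 + k_d θ_c) = 0.317 / (1 + 0.0553 × 5.11) = 0.317 / 1.283 = 0.2472.
ΔS = 991 − 24.0 = 967.0 mg/L, so the substrate removal rate is 3890 × 967.0/1000 = 3762 kg BOD_L/d.
Net sludge production P_X = 0.2472 × 3762 = 929.7 kg VSS/d.
R_O = Q·ΔS − 1.42 P_X = 3762 − 1320 = 2441 kg O₂/d.

R_O ≈ 2440 kg O₂/d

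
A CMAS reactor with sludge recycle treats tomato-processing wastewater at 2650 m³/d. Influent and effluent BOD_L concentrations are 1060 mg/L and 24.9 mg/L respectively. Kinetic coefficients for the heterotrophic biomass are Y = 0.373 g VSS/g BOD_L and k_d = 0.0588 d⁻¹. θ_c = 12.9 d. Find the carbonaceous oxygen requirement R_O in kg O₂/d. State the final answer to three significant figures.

R_O ≈ 1920 kg O₂/d

The observed yield is Y_obs = Y/(1 + k_d·θ_c) = 0.373 / (1 + 0.0588 × 12.9) = 0.373 / 1.759 = 0.2121 g VSS per g BOD_L removed.
ΔS = 1060 − 24.9 = 1035 mg/L, so the substrate removal rate is 2650 × 1035/1000 = 2743 kg BOD_L/d.
P_X = Y_obs·Q·(S₀ − S) = 0.2121 × 2743 = 581.8 kg VSS/d.
Carbonaceous O₂ demand = substrate oxidised − cell-mass equivalent = 2743 − 1.42 × 581.8 = 1917 kg O₂/d.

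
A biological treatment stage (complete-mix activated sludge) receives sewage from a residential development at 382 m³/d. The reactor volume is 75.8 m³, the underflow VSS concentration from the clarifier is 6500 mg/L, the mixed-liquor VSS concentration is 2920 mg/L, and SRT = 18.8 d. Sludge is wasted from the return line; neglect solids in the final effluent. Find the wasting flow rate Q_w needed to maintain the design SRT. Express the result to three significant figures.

Wasting from the return line (neglecting effluent solids): Q_w = V·X / (θ_c·X_r) = 75.80 × 2920 / (18.8 × 6500) = 1.811 m³/d.

Q_w ≈ 1.81 m³/d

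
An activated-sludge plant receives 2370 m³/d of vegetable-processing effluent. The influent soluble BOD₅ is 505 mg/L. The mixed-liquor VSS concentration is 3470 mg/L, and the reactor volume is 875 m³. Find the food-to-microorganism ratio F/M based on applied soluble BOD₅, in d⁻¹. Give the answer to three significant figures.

F/M ≈ 0.394 d⁻¹

F/M = applied load / biomass = Q·S₀/(V·X) = 2370 × 505 / (875.0 × 3470) = 0.3942 d⁻¹.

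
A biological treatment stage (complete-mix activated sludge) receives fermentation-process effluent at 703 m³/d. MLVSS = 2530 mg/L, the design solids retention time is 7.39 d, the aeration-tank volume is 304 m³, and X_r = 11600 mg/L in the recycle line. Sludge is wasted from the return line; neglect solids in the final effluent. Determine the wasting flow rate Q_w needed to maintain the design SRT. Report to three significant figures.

Wasting from the return line (neglecting effluent solids): Q_w = V·X / (θ_c·X_r) = 304.0 × 2530 / (7.39 × 11600) = 8.972 m³/d.

Q_w ≈ 8.97 m³/d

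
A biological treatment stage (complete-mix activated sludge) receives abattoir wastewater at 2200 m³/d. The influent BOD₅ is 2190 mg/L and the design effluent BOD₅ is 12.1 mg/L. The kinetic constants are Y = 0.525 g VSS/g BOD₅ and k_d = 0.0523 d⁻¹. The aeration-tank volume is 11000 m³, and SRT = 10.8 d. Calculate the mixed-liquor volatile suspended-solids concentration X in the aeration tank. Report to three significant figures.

X ≈ 1580 mg/L

X = Y·Q·ΔS·θ_c / [V·(1 + k_d θ_c)] = 0.525 × 2200 × (2190 − 12.1) × 10.8 / [11000 × (1 + 0.0523 × 10.8)] = 1578 mg/L.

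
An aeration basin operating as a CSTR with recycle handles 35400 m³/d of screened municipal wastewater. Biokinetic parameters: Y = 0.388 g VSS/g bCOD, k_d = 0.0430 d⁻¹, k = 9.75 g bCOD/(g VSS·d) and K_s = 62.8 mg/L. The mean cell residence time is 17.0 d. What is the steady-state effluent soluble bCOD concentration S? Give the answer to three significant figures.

Effluent substrate depends only on kinetics and SRT: S = K_s(1 + k_d θ_c) / [θ_c(Yk − k_d) − 1] = 62.8 × (1 + 0.0430 × 17.0) / [17.0 × (0.388 × 9.75 − 0.0430) − 1] = 108.7 / 62.58 = 1.737 mg/L.

S ≈ 1.74 mg/L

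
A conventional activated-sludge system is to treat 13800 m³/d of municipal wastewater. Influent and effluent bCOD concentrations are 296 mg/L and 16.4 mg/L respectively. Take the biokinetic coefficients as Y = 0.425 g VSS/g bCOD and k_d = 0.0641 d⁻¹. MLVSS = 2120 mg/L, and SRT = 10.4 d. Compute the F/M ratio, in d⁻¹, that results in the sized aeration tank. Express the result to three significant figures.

From the SRT design equation V = Y Q (S₀−S) θ_c / [X (1 + k_d θ_c)] = 0.425 × 13800 × (296 − 16.4) × 10.4 / [2120 × (1 + 0.0641 × 10.4)] = 1.71×10^7 / 3533 = 4827 m³.
Food-to-microorganism ratio F/M = Q S₀ / (V X) = 13800 × 296 / (4827 × 2120) = 0.3992 d⁻¹.

F/M ≈ 0.399 d⁻¹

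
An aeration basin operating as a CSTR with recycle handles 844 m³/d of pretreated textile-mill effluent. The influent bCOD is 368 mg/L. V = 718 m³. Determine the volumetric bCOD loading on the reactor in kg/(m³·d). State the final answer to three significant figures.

L_v ≈ 0.433 kg bCOD/(m³·d)

L_v = Q S₀ / V = 844 × 368 × 10⁻³ / 718.0 = 0.4326 kg/(m³·d).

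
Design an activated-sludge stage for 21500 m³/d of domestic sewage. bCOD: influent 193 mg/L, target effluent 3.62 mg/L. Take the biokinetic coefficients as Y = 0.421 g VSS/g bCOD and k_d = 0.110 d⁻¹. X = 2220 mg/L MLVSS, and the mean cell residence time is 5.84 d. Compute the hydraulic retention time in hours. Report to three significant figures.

τ ≈ 3.06 h

From the SRT design equation V = Y Q (S₀−S) θ_c / [X (1 + k_d θ_c)] = 0.421 × 21500 × (193 − 3.62) × 5.84 / [2220 × (1 + 0.110 × 5.84)] = 1×10^7 / 3646 = 2746 m³.
Hydraulic retention time τ = V/Q = 2746 / 21500 = 0.1277 d = 3.065 h.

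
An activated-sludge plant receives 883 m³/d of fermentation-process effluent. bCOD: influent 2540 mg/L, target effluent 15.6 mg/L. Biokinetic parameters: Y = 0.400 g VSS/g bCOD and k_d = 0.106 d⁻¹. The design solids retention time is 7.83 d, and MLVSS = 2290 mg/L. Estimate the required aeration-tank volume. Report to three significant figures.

Steady-state biomass mass balance: V·X·(1 + k_d·θ_c) = Y·Q·(S₀ − S)·θ_c, so V = 0.400 × 883 × (2540 − 15.6) × 7.83 / [2290 × (1 + 0.106 × 7.83)] = 6.98×10^6 / 4191 = 1666 m³.

V ≈ 1670 m³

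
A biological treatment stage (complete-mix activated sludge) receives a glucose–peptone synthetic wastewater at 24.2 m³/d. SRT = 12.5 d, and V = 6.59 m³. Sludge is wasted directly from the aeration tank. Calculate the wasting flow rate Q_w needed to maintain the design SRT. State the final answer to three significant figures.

For wasting at MLVSS concentration, Q_w = V/θ_c = 6.590/12.5 = 0.5272 m³/d.

Q_w ≈ 0.527 m³/d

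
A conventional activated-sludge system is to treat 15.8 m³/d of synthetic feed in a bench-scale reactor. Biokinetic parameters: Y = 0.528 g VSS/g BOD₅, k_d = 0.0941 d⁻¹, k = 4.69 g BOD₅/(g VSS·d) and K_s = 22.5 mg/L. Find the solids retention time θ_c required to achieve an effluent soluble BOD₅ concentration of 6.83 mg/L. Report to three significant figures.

θ_c ≈ 2.07 d

Specific growth rate at S = 6.83 mg/L: μ = YkS/(K_s+S) = 0.528·4.69·6.83/(22.5+6.83) = 0.5767 d⁻¹.
θ_c = 1/(μ − k_d) = 1/(0.5767 − 0.0941) = 1/0.4826 = 2.072 d.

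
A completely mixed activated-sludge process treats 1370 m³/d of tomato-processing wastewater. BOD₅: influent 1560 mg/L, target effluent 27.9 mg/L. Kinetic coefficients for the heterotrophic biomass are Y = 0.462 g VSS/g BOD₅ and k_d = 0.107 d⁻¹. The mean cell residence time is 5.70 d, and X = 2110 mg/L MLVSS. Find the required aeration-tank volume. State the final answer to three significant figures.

Rearranging the biomass balance for a CMAS with decay, V = Y·Q·ΔS·θ_c / [X·(1+k_d θ_c)] = 0.462 × 1370 × (1560 − 27.9) × 5.70 / [2110 × (1 + 0.107 × 5.70)] = 5.53×10^6 / 3397 = 1627 m³.

V ≈ 1630 m³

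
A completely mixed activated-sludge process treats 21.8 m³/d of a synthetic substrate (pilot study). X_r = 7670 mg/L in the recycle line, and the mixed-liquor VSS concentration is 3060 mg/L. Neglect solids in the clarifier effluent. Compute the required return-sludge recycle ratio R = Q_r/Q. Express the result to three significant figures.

Solids balance on the clarifier gives (1+R)X = R·X_r, so R = X/(X_r − X) = 3060 / (7670 − 3060) = 0.6638.

R ≈ 0.664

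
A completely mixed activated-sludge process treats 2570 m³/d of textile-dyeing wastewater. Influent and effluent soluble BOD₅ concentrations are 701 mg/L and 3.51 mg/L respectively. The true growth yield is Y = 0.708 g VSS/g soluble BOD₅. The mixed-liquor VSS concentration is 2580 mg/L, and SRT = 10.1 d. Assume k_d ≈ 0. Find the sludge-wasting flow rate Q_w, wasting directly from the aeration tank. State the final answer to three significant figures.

Biomass mass balance (decay neglected): V·X = Y·Q·(S₀ − S)·θ_c, so V = 0.708 × 2570 × (701 − 3.51) × 10.1 / 2580 = 4968 m³.
Wasting from the aeration tank: Q_w = V / θ_c = 4968 / 10.1 = 491.9 m³/d.

Q_w ≈ 492 m³/d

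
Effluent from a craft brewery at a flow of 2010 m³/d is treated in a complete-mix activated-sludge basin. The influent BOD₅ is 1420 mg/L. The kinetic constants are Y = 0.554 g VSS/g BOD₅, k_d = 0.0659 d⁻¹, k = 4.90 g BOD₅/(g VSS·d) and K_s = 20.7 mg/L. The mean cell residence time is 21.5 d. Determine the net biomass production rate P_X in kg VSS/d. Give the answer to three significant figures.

For a completely mixed reactor with recycle the Lawrence–McCarty relation gives S = K_s·(1 + k_d·θ_c) / [θ_c·(Y·k − k_d) − 1] = 20.7 × (1 + 0.0659 × 21.5) / [21.5 × (0.554 × 4.90 − 0.0659) − 1] = 50.03 / 55.95 = 0.8942 mg/L.
The observed yield is Y_obs = Y/(1 + k_d·θ_c) = 0.554 / (1 + 0.0659 × 21.5) = 0.554 / 2.417 = 0.2292 g VSS per g BOD₅ removed.
Substrate removed = Q·(S₀ − S) = 2010 m³/d × (1420 − 0.894) g/m³ = 2.85×10^6 g/d = 2852 kg/d.
P_X = Y_obs · Q(S₀ − S) = 0.2292 × 2852 = 653.8 kg VSS/d.

P_X ≈ 654 kg VSS/d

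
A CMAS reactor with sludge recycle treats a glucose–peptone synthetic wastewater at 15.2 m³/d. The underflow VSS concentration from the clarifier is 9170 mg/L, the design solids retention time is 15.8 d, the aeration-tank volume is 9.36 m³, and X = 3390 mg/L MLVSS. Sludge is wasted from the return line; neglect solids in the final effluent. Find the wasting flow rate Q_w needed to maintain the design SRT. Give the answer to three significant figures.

Q_w = (V·X)/(θ_c X_r) = 9.360 × 3390 / (15.8 × 9170) = 0.2190 m³/d.

Q_w ≈ 0.219 m³/d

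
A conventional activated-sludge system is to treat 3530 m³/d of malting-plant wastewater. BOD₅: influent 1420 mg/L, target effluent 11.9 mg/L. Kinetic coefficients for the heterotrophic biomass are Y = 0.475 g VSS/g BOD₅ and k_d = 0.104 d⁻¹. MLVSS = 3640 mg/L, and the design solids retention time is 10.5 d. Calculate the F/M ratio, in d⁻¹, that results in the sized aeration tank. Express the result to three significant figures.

F/M ≈ 0.423 d⁻¹

From the SRT design equation V = Y Q (S₀−S) θ_c / [X (1 + k_d θ_c)] = 0.475 × 3530 × (1420 − 11.9) × 10.5 / [3640 × (1 + 0.104 × 10.5)] = 2.48×10^7 / 7615 = 3256 m³.
F/M = Q·S₀ / (V·X) = 3530 × 1420 / (3256 × 3640) = 0.4230 g BOD₅·(g VSS·d)⁻¹.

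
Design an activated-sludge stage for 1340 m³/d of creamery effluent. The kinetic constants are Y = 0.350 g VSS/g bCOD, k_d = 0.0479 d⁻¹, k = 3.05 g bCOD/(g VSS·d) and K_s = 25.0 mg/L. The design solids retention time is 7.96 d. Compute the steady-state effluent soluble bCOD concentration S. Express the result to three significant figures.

S ≈ 4.85 mg/L

From the Monod/SRT balance for a CMAS, S = K_s·(1+k_d θ_c)/[θ_c·(Y k − k_d) − 1] = 25.0 × (1 + 0.0479 × 7.96) / [7.96 × (0.350 × 3.05 − 0.0479) − 1] = 34.53 / 7.116 = 4.853 mg/L.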